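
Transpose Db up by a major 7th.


major 7th: 7 letter names, 11 semitones
Letter: D + 6 → C
Pitch: Db + 11 semitones, spelled as a C → C
= C


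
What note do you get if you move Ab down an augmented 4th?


Solution.
augmented 4th: 4 letter names, 6 semitones
Letter: A - 3 → E
Pitch: Ab - 6 semitones, spelled as an E → Ebb
= Ebb


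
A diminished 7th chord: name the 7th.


Working:
Diminished 7th chord = root + minor 3rd + diminished 5th + diminished 7th
Seventh chords stack in thirds, so the letter names are A-C-E-G
Root: A
Minor 3rd above A: C
Diminished 5th above A: Eb
Diminished 7th above A: Gb
The 7th = Gb


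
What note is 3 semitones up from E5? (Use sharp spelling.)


E5: chromatic position 4 in octave 5 → absolute = 5×12 + 4 = 64
Transpose up 3: 64 + 3 = 67
67 = 5×12 + 7 → G in octave 5
Result = G5


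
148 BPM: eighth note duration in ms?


Let's work it out.
One quarter-note beat = 60000 / BPM = 60000 / 148 ms
Eighth note = 1/2 × quarter note
Duration = 1/2 × 60000 / 148 = 30000 / 148
= 202.7 ms


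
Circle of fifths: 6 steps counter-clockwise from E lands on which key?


Working:
Each counter-clockwise step moves down a perfect 5th (= up a perfect 4th)
From E: E → A → D → G → C → F → Bb
= Bb


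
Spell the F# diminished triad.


Working:
Diminished triad = root + minor 3rd (3 semitones) + diminished 5th (6 semitones)
A triad on F# stacks thirds, so the chord tones use letter names F-A-C
Root: F#
Minor 3rd above F#: A
Diminished 5th above F#: C
Chord = F# A C


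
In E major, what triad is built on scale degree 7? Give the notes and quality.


Reasoning:
E major scale: E F# G# A B C# D#
Diatonic triad on degree 7 stacks scale notes 7, 2, 4: D# F# A
D#→F# = 3 semitones; D#→A = 6 semitones → diminished triad
= D# F# A (diminished)


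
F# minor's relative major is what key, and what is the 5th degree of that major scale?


Reasoning:
The relative major shares the key signature and is a minor 3rd above the minor tonic
A minor 3rd above F# is A
→ relative major of F# minor is A major
A major scale: A B C# D E F# G#
= A major; 5th degree = E


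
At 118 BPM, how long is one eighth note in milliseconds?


Working:
One quarter-note beat = 60000 / BPM = 60000 / 118 ms
Eighth note = 1/2 × quarter note
Duration = 1/2 × 60000 / 118 = 30000 / 118
= 254.2 ms


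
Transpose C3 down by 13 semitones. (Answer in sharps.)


C3: chromatic position 0 in octave 3 → absolute = 3×12 + 0 = 36
Transpose down 13: 36 - 13 = 23
23 = 1×12 + 11 → B in octave 1
Result = B1


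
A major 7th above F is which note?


A 7th spans 7 letter names, so from F we land on E
A major 7th = 11 semitones above F
Spell E at that pitch: E
= E


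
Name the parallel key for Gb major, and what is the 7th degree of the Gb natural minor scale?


Reasoning:
Parallel keys share the same tonic but differ in mode
Gb major → parallel is Gb minor
Gb natural minor scale: Gb Ab Bbb Cb Db Ebb Fb
= Gb minor; 7th degree = Fb


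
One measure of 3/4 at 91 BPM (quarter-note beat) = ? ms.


Quarter-note beat duration = 60000 / 91 ms
Beats per measure (3/4) = 3
One measure = 3 × 60000 / 91 = 180000 / 91 ms
= 1978.0 ms


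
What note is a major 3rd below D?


A 3rd spans 3 letter names, so from D we land on B
A major 3rd = 4 semitones below D
Spell B at that pitch: Bb
= Bb


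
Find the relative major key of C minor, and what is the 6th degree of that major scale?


Solution.
The relative major shares the key signature and is a minor 3rd above the minor tonic
A minor 3rd above C is Eb
→ relative major of C minor is Eb major
Eb major scale: Eb F G Ab Bb C D
= Eb major; 6th degree = C


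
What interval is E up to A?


Solution.
Letter names: E → A spans 4 letter names → a 4th
Semitones: E → A = 5 half-steps
A 4th of 5 semitones is a perfect 4th
= perfect 4th


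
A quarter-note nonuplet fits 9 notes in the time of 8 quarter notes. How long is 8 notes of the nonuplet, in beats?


Working:
Nonuplet: 9 notes occupy the space of 8 quarter notes
Space = 8 × 1 = 8 beats
Each nonuplet note = 8 / 9 = 8/9 beats
8 notes = 8 × 8/9 = 64/9
= 64/9 beats


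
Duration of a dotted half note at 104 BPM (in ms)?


Let's work it out.
One quarter-note beat = 60000 / BPM = 60000 / 104 ms
Dotted half note = 3 × quarter note
Duration = 3 × 60000 / 104 = 180000 / 104
= 1730.8 ms


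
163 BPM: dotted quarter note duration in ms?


Reasoning:
One quarter-note beat = 60000 / BPM = 60000 / 163 ms
Dotted quarter note = 3/2 × quarter note
Duration = 3/2 × 60000 / 163 = 90000 / 163
= 552.1 ms


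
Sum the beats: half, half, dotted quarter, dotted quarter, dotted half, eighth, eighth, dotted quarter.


Solution.
Beat values:
  half = 2 beats
  half = 2 beats
  dotted quarter = 1.5 beats
  dotted quarter = 1.5 beats
  dotted half = 3 beats
  eighth = 0.5 beats
  eighth = 0.5 beats
  dotted quarter = 1.5 beats
Sum = 2 + 2 + 1.5 + 1.5 + 3 + 0.5 + 0.5 + 1.5
= 12.5 beats


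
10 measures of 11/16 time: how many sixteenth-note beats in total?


Working:
Time signature 11/16: the bottom number 16 means the sixteenth note gets one count
The top number 11 means 11 sixteenth-note beats per measure
Total = 11 × 10 measures
= 110 sixteenth-note beats


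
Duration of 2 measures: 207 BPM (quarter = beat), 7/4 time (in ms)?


Working:
Quarter-note beat duration = 60000 / 207 ms
Beats per measure (7/4) = 7
One measure = 7 × 60000 / 207 = 420000 / 207 ms
2 measures = 2 × 420000 / 207 = 840000 / 207
= 4058.0 ms


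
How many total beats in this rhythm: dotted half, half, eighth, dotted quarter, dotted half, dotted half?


Working:
Beat values:
  dotted half = 3 beats
  half = 2 beats
  eighth = 0.5 beats
  dotted quarter = 1.5 beats
  dotted half = 3 beats
  dotted half = 3 beats
Sum = 3 + 2 + 0.5 + 1.5 + 3 + 3
= 13 beats


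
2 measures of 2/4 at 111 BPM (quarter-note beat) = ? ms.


Quarter-note beat duration = 60000 / 111 ms
Beats per measure (2/4) = 2
One measure = 2 × 60000 / 111 = 120000 / 111 ms
2 measures = 2 × 120000 / 111 = 240000 / 111
= 2162.2 ms


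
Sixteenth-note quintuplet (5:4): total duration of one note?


Quintuplet: 5 notes occupy the space of 4 sixteenth notes
Space = 4 × 1/4 = 1 beat
Each quintuplet note = 1 / 5 = 1/5 beats
= 1/5 beats


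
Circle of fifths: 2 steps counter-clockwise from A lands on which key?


Step by step:
Each counter-clockwise step moves down a perfect 5th (= up a perfect 4th)
From A: A → D → G
= G


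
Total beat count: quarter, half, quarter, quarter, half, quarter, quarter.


Step by step:
Beat values:
  quarter = 1 beat
  half = 2 beats
  quarter = 1 beat
  quarter = 1 beat
  half = 2 beats
  quarter = 1 beat
  quarter = 1 beat
Sum = 1 + 2 + 1 + 1 + 2 + 1 + 1
= 9 beats


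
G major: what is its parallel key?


Parallel keys share the same tonic but differ in mode
G major → parallel is G minor
= G minor


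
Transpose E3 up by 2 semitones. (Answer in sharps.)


Step by step:
E3: chromatic position 4 in octave 3 → absolute = 3×12 + 4 = 40
Transpose up 2: 40 + 2 = 42
42 = 3×12 + 6 → F# in octave 3
Result = F#3


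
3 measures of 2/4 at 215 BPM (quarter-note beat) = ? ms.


Quarter-note beat duration = 60000 / 215 ms
Beats per measure (2/4) = 2
One measure = 2 × 60000 / 215 = 120000 / 215 ms
3 measures = 3 × 120000 / 215 = 360000 / 215
= 1674.4 ms


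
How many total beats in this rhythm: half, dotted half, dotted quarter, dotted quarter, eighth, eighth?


Beat values:
  half = 2 beats
  dotted half = 3 beats
  dotted quarter = 1.5 beats
  dotted quarter = 1.5 beats
  eighth = 0.5 beats
  eighth = 0.5 beats
Sum = 2 + 3 + 1.5 + 1.5 + 0.5 + 0.5
= 9 beats


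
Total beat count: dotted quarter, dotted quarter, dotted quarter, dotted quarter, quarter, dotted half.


Step by step:
Beat values:
  dotted quarter = 1.5 beats
  dotted quarter = 1.5 beats
  dotted quarter = 1.5 beats
  dotted quarter = 1.5 beats
  quarter = 1 beat
  dotted half = 3 beats
Sum = 1.5 + 1.5 + 1.5 + 1.5 + 1 + 3
= 10 beats


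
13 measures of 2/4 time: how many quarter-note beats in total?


Time signature 2/4: the bottom number 4 means the quarter note gets one count
The top number 2 means 2 quarter-note beats per measure
Total = 2 × 13 measures
= 26 quarter-note beats


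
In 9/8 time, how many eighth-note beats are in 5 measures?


Let's work it out.
Time signature 9/8: the bottom number 8 means the eighth note gets one count
The top number 9 means 9 eighth-note beats per measure
Total = 9 × 5 measures
= 45 eighth-note beats


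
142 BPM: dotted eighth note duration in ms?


Working:
One quarter-note beat = 60000 / BPM = 60000 / 142 ms
Dotted eighth note = 3/4 × quarter note
Duration = 3/4 × 60000 / 142 = 45000 / 142
= 316.9 ms


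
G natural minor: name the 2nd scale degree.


Working:
Natural minor scale pattern: W-H-W-W-H-W-W (2-1-2-2-1-2-2 semitones)
Starting from G:
  G + 2 semitones → A
  A + 1 semitone → Bb
  Bb + 2 semitones → C
  C + 2 semitones → D
  D + 1 semitone → Eb
  Eb + 2 semitones → F
  F + 2 semitones → G
Scale: G A Bb C D Eb F
Degree 2 = A


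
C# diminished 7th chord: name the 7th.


Solution.
Diminished 7th chord = root + minor 3rd + diminished 5th + diminished 7th
Seventh chords stack in thirds, so the letter names are C-E-G-B
Root: C#
Minor 3rd above C#: E
Diminished 5th above C#: G
Diminished 7th above C#: Bb
The 7th = Bb


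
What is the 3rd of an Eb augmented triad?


Reasoning:
Augmented triad = root + major 3rd (4 semitones) + augmented 5th (8 semitones)
A triad on Eb stacks thirds, so the chord tones use letter names E-G-B
Root: Eb
Major 3rd above Eb: G
Augmented 5th above Eb: B
The 3rd = G


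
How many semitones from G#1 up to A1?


Step by step:
Absolute semitone position = octave×12 + chromatic position
G#1: 1×12 + 8 = 20
A1: 1×12 + 9 = 21
Difference = 21 - 20 = 1
= 1 semitone


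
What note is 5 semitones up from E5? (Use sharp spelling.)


E5: chromatic position 4 in octave 5 → absolute = 5×12 + 4 = 64
Transpose up 5: 64 + 5 = 69
69 = 5×12 + 9 → A in octave 5
Result = A5


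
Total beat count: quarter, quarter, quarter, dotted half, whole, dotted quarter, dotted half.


Step by step:
Beat values:
  quarter = 1 beat
  quarter = 1 beat
  quarter = 1 beat
  dotted half = 3 beats
  whole = 4 beats
  dotted quarter = 1.5 beats
  dotted half = 3 beats
Sum = 1 + 1 + 1 + 3 + 4 + 1.5 + 3
= 14.5 beats


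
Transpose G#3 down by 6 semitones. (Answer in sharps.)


G#3: chromatic position 8 in octave 3 → absolute = 3×12 + 8 = 44
Transpose down 6: 44 - 6 = 38
38 = 3×12 + 2 → D in octave 3
Result = D3


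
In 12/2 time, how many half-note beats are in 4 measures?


Time signature 12/2: the bottom number 2 means the half note gets one count
The top number 12 means 12 half-note beats per measure
Total = 12 × 4 measures
= 48 half-note beats


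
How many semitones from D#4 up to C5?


Let's work it out.
Absolute semitone position = octave×12 + chromatic position
D#4: 4×12 + 3 = 51
C5: 5×12 + 0 = 60
Difference = 60 - 51 = 9
= 9 semitones


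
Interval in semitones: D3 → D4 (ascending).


Step by step:
Absolute semitone position = octave×12 + chromatic position
D3: 3×12 + 2 = 38
D4: 4×12 + 2 = 50
Difference = 50 - 38 = 12
= 12 semitones


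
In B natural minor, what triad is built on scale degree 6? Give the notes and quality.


Working:
B natural minor scale: B C# D E F# G A
Diatonic triad on degree 6 stacks scale notes 6, 1, 3: G B D
G→B = 4 semitones; G→D = 7 semitones → major triad
= G B D (major)


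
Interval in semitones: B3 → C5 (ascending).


Step by step:
Absolute semitone position = octave×12 + chromatic position
B3: 3×12 + 11 = 47
C5: 5×12 + 0 = 60
Difference = 60 - 47 = 13
= 13 semitones


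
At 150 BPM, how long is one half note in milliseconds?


Reasoning:
One quarter-note beat = 60000 / BPM = 60000 / 150 ms
Half note = 2 × quarter note
Duration = 2 × 60000 / 150 = 120000 / 150
= 800.0 ms


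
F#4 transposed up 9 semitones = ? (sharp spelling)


Reasoning:
F#4: chromatic position 6 in octave 4 → absolute = 4×12 + 6 = 54
Transpose up 9: 54 + 9 = 63
63 = 5×12 + 3 → D# in octave 5
Result = D#5


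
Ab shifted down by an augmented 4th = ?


Reasoning:
augmented 4th: 4 letter names, 6 semitones
Letter: A - 3 → E
Pitch: Ab - 6 semitones, spelled as an E → Ebb
= Ebb


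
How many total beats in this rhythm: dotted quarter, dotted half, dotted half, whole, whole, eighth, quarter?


Working:
Beat values:
  dotted quarter = 1.5 beats
  dotted half = 3 beats
  dotted half = 3 beats
  whole = 4 beats
  whole = 4 beats
  eighth = 0.5 beats
  quarter = 1 beat
Sum = 1.5 + 3 + 3 + 4 + 4 + 0.5 + 1
= 17 beats


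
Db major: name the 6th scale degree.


Step by step:
Major scale pattern: W-W-H-W-W-W-H (2-2-1-2-2-2-1 semitones)
Starting from Db:
  Db + 2 semitones → Eb
  Eb + 2 semitones → F
  F + 1 semitone → Gb
  Gb + 2 semitones → Ab
  Ab + 2 semitones → Bb
  Bb + 2 semitones → C
  C + 1 semitone → Db
Scale: Db Eb F Gb Ab Bb C
Degree 6 = Bb


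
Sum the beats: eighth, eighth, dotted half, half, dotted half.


Let's work it out.
Beat values:
  eighth = 0.5 beats
  eighth = 0.5 beats
  dotted half = 3 beats
  half = 2 beats
  dotted half = 3 beats
Sum = 0.5 + 0.5 + 3 + 2 + 3
= 9 beats


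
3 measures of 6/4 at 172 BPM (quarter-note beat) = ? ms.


Step by step:
Quarter-note beat duration = 60000 / 172 ms
Beats per measure (6/4) = 6
One measure = 6 × 60000 / 172 = 360000 / 172 ms
3 measures = 3 × 360000 / 172 = 1080000 / 172
= 6279.1 ms


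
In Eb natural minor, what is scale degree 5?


Solution.
Natural minor scale pattern: W-H-W-W-H-W-W (2-1-2-2-1-2-2 semitones)
Starting from Eb:
  Eb + 2 semitones → F
  F + 1 semitone → Gb
  Gb + 2 semitones → Ab
  Ab + 2 semitones → Bb
  Bb + 1 semitone → Cb
  Cb + 2 semitones → Db
  Db + 2 semitones → Eb
Scale: Eb F Gb Ab Bb Cb Db
Degree 5 = Bb


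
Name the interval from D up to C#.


Letter names: D → C spans 7 letter names → a 7th
Semitones: D → C# = 11 half-steps
A 7th of 11 semitones is a major 7th
= major 7th


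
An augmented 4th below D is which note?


Solution.
A 4th spans 4 letter names, so from D we land on A
An augmented 4th = 6 semitones below D
Spell A at that pitch: Ab
= Ab


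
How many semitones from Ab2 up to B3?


Absolute semitone position = octave×12 + chromatic position
Ab2: 2×12 + 8 = 32
B3: 3×12 + 11 = 47
Difference = 47 - 32 = 15
= 15 semitones


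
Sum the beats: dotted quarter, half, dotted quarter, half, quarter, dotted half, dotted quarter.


Beat values:
  dotted quarter = 1.5 beats
  half = 2 beats
  dotted quarter = 1.5 beats
  half = 2 beats
  quarter = 1 beat
  dotted half = 3 beats
  dotted quarter = 1.5 beats
Sum = 1.5 + 2 + 1.5 + 2 + 1 + 3 + 1.5
= 12.5 beats


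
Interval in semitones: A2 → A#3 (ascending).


Absolute semitone position = octave×12 + chromatic position
A2: 2×12 + 9 = 33
A#3: 3×12 + 10 = 46
Difference = 46 - 33 = 13
= 13 semitones


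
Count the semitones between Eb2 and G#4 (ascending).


Solution.
Absolute semitone position = octave×12 + chromatic position
Eb2: 2×12 + 3 = 27
G#4: 4×12 + 8 = 56
Difference = 56 - 27 = 29
= 29 semitones


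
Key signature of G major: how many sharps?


Sharp major keys follow the circle of fifths: C(0), G(1), D(2), A(3), E(4), B(5), F#(6), C#(7)
G major has 1 sharp
Order of sharps: F# C# G# D# A# E# B# → first 1: F#
= 1 sharp


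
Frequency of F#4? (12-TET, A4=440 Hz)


Step by step:
f = 440 × 2^(n/12) where n = semitones from A4
F#4: -3 semitones from A4
f = 440 × 2^(-3/12)
f = 369.99 Hz


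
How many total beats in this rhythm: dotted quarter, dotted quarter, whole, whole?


Working:
Beat values:
  dotted quarter = 1.5 beats
  dotted quarter = 1.5 beats
  whole = 4 beats
  whole = 4 beats
Sum = 1.5 + 1.5 + 4 + 4
= 11 beats


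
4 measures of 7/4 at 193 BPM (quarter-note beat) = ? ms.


Working:
Quarter-note beat duration = 60000 / 193 ms
Beats per measure (7/4) = 7
One measure = 7 × 60000 / 193 = 420000 / 193 ms
4 measures = 4 × 420000 / 193 = 1680000 / 193
= 8704.7 ms


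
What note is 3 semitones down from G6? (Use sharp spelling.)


Working:
G6: chromatic position 7 in octave 6 → absolute = 6×12 + 7 = 79
Transpose down 3: 79 - 3 = 76
76 = 6×12 + 4 → E in octave 6
Result = E6


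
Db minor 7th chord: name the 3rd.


Minor 7th chord = root + minor 3rd + perfect 5th + minor 7th
Seventh chords stack in thirds, so the letter names are D-F-A-C
Root: Db
Minor 3rd above Db: Fb
Perfect 5th above Db: Ab
Minor 7th above Db: Cb
The 3rd = Fb


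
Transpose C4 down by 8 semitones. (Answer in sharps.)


C4: chromatic position 0 in octave 4 → absolute = 4×12 + 0 = 48
Transpose down 8: 48 - 8 = 40
40 = 3×12 + 4 → E in octave 3
Result = E3


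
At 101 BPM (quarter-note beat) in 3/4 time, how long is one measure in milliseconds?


Solution.
Quarter-note beat duration = 60000 / 101 ms
Beats per measure (3/4) = 3
One measure = 3 × 60000 / 101 = 180000 / 101 ms
= 1782.2 ms


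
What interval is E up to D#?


Letter names: E → D spans 7 letter names → a 7th
Semitones: E → D# = 11 half-steps
A 7th of 11 semitones is a major 7th
= major 7th


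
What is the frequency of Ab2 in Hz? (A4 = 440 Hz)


f = 440 × 2^(n/12) where n = semitones from A4
Ab2: -25 semitones from A4
f = 440 × 2^(-25/12)
f = 103.83 Hz


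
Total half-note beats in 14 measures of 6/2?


Reasoning:
Time signature 6/2: the bottom number 2 means the half note gets one count
The top number 6 means 6 half-note beats per measure
Total = 6 × 14 measures
= 84 half-note beats


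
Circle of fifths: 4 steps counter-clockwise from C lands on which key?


Each counter-clockwise step moves down a perfect 5th (= up a perfect 4th)
From C: C → F → Bb → Eb → Ab
= Ab


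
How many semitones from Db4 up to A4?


Step by step:
Absolute semitone position = octave×12 + chromatic position
Db4: 4×12 + 1 = 49
A4: 4×12 + 9 = 57
Difference = 57 - 49 = 8
= 8 semitones


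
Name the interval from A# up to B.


Working:
Letter names: A → B spans 2 letter names → a 2nd
Semitones: A# → B = 1 half-step
A 2nd of 1 semitone is a minor 2nd
= minor 2nd


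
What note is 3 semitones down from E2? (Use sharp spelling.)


E2: chromatic position 4 in octave 2 → absolute = 2×12 + 4 = 28
Transpose down 3: 28 - 3 = 25
25 = 2×12 + 1 → C# in octave 2
Result = C#2


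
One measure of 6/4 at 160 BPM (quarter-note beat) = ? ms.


Quarter-note beat duration = 60000 / 160 ms
Beats per measure (6/4) = 6
One measure = 6 × 60000 / 160 = 360000 / 160 ms
= 2250.0 ms


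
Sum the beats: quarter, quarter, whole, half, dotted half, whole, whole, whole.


Beat values:
  quarter = 1 beat
  quarter = 1 beat
  whole = 4 beats
  half = 2 beats
  dotted half = 3 beats
  whole = 4 beats
  whole = 4 beats
  whole = 4 beats
Sum = 1 + 1 + 4 + 2 + 3 + 4 + 4 + 4
= 23 beats


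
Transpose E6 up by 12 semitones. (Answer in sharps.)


Let's work it out.
E6: chromatic position 4 in octave 6 → absolute = 6×12 + 4 = 76
Transpose up 12: 76 + 12 = 88
88 = 7×12 + 4 → E in octave 7
Result = E7


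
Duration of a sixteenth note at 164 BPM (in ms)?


One quarter-note beat = 60000 / BPM = 60000 / 164 ms
Sixteenth note = 1/4 × quarter note
Duration = 1/4 × 60000 / 164 = 15000 / 164
= 91.5 ms


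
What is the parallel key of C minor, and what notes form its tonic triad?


Parallel keys share the same tonic but differ in mode
C minor → parallel is C major
Tonic triad of C major = C E G
= C major; triad = C E G


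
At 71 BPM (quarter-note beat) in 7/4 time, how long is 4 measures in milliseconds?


Solution.
Quarter-note beat duration = 60000 / 71 ms
Beats per measure (7/4) = 7
One measure = 7 × 60000 / 71 = 420000 / 71 ms
4 measures = 4 × 420000 / 71 = 1680000 / 71
= 23662.0 ms


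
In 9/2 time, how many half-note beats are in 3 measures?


Step by step:
Time signature 9/2: the bottom number 2 means the half note gets one count
The top number 9 means 9 half-note beats per measure
Total = 9 × 3 measures
= 27 half-note beats


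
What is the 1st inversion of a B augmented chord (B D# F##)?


Step by step:
Root position: B D# F##
1st inversion: move root up an octave
Bass note: D#
Notes (bottom to top) = D# F## B


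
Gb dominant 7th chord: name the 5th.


Dominant 7th chord = root + major 3rd + perfect 5th + minor 7th
Seventh chords stack in thirds, so the letter names are G-B-D-F
Root: Gb
Major 3rd above Gb: Bb
Perfect 5th above Gb: Db
Minor 7th above Gb: Fb
The 5th = Db


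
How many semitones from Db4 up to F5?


Solution.
Absolute semitone position = octave×12 + chromatic position
Db4: 4×12 + 1 = 49
F5: 5×12 + 5 = 65
Difference = 65 - 49 = 16
= 16 semitones


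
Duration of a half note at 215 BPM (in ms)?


One quarter-note beat = 60000 / BPM = 60000 / 215 ms
Half note = 2 × quarter note
Duration = 2 × 60000 / 215 = 120000 / 215
= 558.1 ms


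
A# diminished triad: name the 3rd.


Working:
Diminished triad = root + minor 3rd (3 semitones) + diminished 5th (6 semitones)
A triad on A# stacks thirds, so the chord tones use letter names A-C-E
Root: A#
Minor 3rd above A#: C#
Diminished 5th above A#: E
The 3rd = C#


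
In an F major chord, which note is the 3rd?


Major triad = root + major 3rd (4 semitones) + perfect 5th (7 semitones)
A triad on F stacks thirds, so the chord tones use letter names F-A-C
Root: F
Major 3rd above F: A
Perfect 5th above F: C
The 3rd = A


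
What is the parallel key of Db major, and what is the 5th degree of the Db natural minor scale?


Parallel keys share the same tonic but differ in mode
Db major → parallel is Db minor
Db natural minor scale: Db Eb Fb Gb Ab Bbb Cb
= Db minor; 5th degree = Ab


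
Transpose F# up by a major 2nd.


major 2nd: 2 letter names, 2 semitones
Letter: F + 1 → G
Pitch: F# + 2 semitones, spelled as a G → G#
= G#


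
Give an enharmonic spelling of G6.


Working:
Enharmonic notes sound the same pitch but are spelled with different letter names
G and Abb name the same pitch class
= Abb6


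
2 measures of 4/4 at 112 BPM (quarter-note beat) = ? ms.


Solution.
Quarter-note beat duration = 60000 / 112 ms
Beats per measure (4/4) = 4
One measure = 4 × 60000 / 112 = 240000 / 112 ms
2 measures = 2 × 240000 / 112 = 480000 / 112
= 4285.7 ms


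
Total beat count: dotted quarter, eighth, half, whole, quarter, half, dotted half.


Beat values:
  dotted quarter = 1.5 beats
  eighth = 0.5 beats
  half = 2 beats
  whole = 4 beats
  quarter = 1 beat
  half = 2 beats
  dotted half = 3 beats
Sum = 1.5 + 0.5 + 2 + 4 + 1 + 2 + 3
= 14 beats


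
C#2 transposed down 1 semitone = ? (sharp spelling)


Reasoning:
C#2: chromatic position 1 in octave 2 → absolute = 2×12 + 1 = 25
Transpose down 1: 25 - 1 = 24
24 = 2×12 + 0 → C in octave 2
Result = C2


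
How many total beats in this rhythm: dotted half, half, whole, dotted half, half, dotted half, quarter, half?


Reasoning:
Beat values:
  dotted half = 3 beats
  half = 2 beats
  whole = 4 beats
  dotted half = 3 beats
  half = 2 beats
  dotted half = 3 beats
  quarter = 1 beat
  half = 2 beats
Sum = 3 + 2 + 4 + 3 + 2 + 3 + 1 + 2
= 20 beats


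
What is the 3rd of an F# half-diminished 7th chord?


Solution.
Half-diminished 7th chord = root + minor 3rd + diminished 5th + minor 7th
Seventh chords stack in thirds, so the letter names are F-A-C-E
Root: F#
Minor 3rd above F#: A
Diminished 5th above F#: C
Minor 7th above F#: E
The 3rd = A


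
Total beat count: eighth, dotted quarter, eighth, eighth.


Working:
Beat values:
  eighth = 0.5 beats
  dotted quarter = 1.5 beats
  eighth = 0.5 beats
  eighth = 0.5 beats
Sum = 0.5 + 1.5 + 0.5 + 0.5
= 3 beats


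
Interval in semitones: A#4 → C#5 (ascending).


Working:
Absolute semitone position = octave×12 + chromatic position
A#4: 4×12 + 10 = 58
C#5: 5×12 + 1 = 61
Difference = 61 - 58 = 3
= 3 semitones


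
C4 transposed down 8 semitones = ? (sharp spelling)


Working:
C4: chromatic position 0 in octave 4 → absolute = 4×12 + 0 = 48
Transpose down 8: 48 - 8 = 40
40 = 3×12 + 4 → E in octave 3
Result = E3


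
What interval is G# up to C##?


Letter names: G → C spans 4 letter names → a 4th
Semitones: G# → C## = 6 half-steps
A 4th of 6 semitones is an augmented 4th
= augmented 4th


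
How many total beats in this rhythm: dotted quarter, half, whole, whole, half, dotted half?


Beat values:
  dotted quarter = 1.5 beats
  half = 2 beats
  whole = 4 beats
  whole = 4 beats
  half = 2 beats
  dotted half = 3 beats
Sum = 1.5 + 2 + 4 + 4 + 2 + 3
= 16.5 beats


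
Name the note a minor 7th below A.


A 7th spans 7 letter names, so from A we land on B
A minor 7th = 10 semitones below A
Spell B at that pitch: B
= B


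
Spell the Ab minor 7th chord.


Reasoning:
Minor 7th chord = root + minor 3rd + perfect 5th + minor 7th
Seventh chords stack in thirds, so the letter names are A-C-E-G
Root: Ab
Minor 3rd above Ab: Cb
Perfect 5th above Ab: Eb
Minor 7th above Ab: Gb
Chord = Ab Cb Eb Gb


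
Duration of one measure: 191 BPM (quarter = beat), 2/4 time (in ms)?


Reasoning:
Quarter-note beat duration = 60000 / 191 ms
Beats per measure (2/4) = 2
One measure = 2 × 60000 / 191 = 120000 / 191 ms
= 628.3 ms


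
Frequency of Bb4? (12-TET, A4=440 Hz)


Solution.
f = 440 × 2^(n/12) where n = semitones from A4
Bb4: 1 semitones from A4
f = 440 × 2^(1/12)
f = 466.16 Hz


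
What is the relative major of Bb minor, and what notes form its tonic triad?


Step by step:
The relative major shares the key signature and is a minor 3rd above the minor tonic
A minor 3rd above Bb is Db
→ relative major of Bb minor is Db major
Tonic triad of Db major = root + major 3rd + perfect 5th = Db F Ab
= Db major; triad = Db F Ab


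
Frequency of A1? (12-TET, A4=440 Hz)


Reasoning:
f = 440 × 2^(n/12) where n = semitones from A4
A1: -36 semitones from A4
f = 440 × 2^(-36/12)
f = 55.00 Hz


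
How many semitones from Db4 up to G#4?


Reasoning:
Absolute semitone position = octave×12 + chromatic position
Db4: 4×12 + 1 = 49
G#4: 4×12 + 8 = 56
Difference = 56 - 49 = 7
= 7 semitones


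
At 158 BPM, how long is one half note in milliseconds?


Step by step:
One quarter-note beat = 60000 / BPM = 60000 / 158 ms
Half note = 2 × quarter note
Duration = 2 × 60000 / 158 = 120000 / 158
= 759.5 ms


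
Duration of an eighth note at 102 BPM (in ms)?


Step by step:
One quarter-note beat = 60000 / BPM = 60000 / 102 ms
Eighth note = 1/2 × quarter note
Duration = 1/2 × 60000 / 102 = 30000 / 102
= 294.1 ms


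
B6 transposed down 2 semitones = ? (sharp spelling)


B6: chromatic position 11 in octave 6 → absolute = 6×12 + 11 = 83
Transpose down 2: 83 - 2 = 81
81 = 6×12 + 9 → A in octave 6
Result = A6


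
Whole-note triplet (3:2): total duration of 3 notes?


Triplet: 3 notes occupy the space of 2 whole notes
Space = 2 × 4 = 8 beats
Each triplet note = 8 / 3 = 8/3 beats
3 notes = 3 × 8/3 = 8
= 8 beats


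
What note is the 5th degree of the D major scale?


Reasoning:
Major scale pattern: W-W-H-W-W-W-H (2-2-1-2-2-2-1 semitones)
Starting from D:
  D + 2 semitones → E
  E + 2 semitones → F#
  F# + 1 semitone → G
  G + 2 semitones → A
  A + 2 semitones → B
  B + 2 semitones → C#
  C# + 1 semitone → D
Scale: D E F# G A B C#
Degree 5 = A


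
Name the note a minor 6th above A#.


Step by step:
A 6th spans 6 letter names, so from A we land on F
A minor 6th = 8 semitones above A#
Spell F at that pitch: F#
= F#


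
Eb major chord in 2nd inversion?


Working:
Root position: Eb G Bb
2nd inversion: move root and 3rd up an octave
Bass note: Bb
Notes (bottom to top) = Bb Eb G


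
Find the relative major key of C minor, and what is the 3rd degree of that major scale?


Solution.
The relative major shares the key signature and is a minor 3rd above the minor tonic
A minor 3rd above C is Eb
→ relative major of C minor is Eb major
Eb major scale: Eb F G Ab Bb C D
= Eb major; 3rd degree = G


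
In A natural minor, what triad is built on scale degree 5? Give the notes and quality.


Let's work it out.
A natural minor scale: A B C D E F G
Diatonic triad on degree 5 stacks scale notes 5, 7, 2: E G B
E→G = 3 semitones; E→B = 7 semitones → minor triad
= E G B (minor)


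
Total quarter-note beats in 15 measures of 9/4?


Reasoning:
Time signature 9/4: the bottom number 4 means the quarter note gets one count
The top number 9 means 9 quarter-note beats per measure
Total = 9 × 15 measures
= 135 quarter-note beats


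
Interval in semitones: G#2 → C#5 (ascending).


Absolute semitone position = octave×12 + chromatic position
G#2: 2×12 + 8 = 32
C#5: 5×12 + 1 = 61
Difference = 61 - 32 = 29
= 29 semitones


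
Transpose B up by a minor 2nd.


Step by step:
minor 2nd: 2 letter names, 1 semitones
Letter: B + 1 → C
Pitch: B + 1 semitones, spelled as a C → C
= C


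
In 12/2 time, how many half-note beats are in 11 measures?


Working:
Time signature 12/2: the bottom number 2 means the half note gets one count
The top number 12 means 12 half-note beats per measure
Total = 12 × 11 measures
= 132 half-note beats


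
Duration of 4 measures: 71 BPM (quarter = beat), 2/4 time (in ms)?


Quarter-note beat duration = 60000 / 71 ms
Beats per measure (2/4) = 2
One measure = 2 × 60000 / 71 = 120000 / 71 ms
4 measures = 4 × 120000 / 71 = 480000 / 71
= 6760.6 ms


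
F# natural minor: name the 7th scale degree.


Natural minor scale pattern: W-H-W-W-H-W-W (2-1-2-2-1-2-2 semitones)
Starting from F#:
  F# + 2 semitones → G#
  G# + 1 semitone → A
  A + 2 semitones → B
  B + 2 semitones → C#
  C# + 1 semitone → D
  D + 2 semitones → E
  E + 2 semitones → F#
Scale: F# G# A B C# D E
Degree 7 = E


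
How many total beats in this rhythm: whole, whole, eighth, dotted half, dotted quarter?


Reasoning:
Beat values:
  whole = 4 beats
  whole = 4 beats
  eighth = 0.5 beats
  dotted half = 3 beats
  dotted quarter = 1.5 beats
Sum = 4 + 4 + 0.5 + 3 + 1.5
= 13 beats


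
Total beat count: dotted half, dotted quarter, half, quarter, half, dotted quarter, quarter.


Let's work it out.
Beat values:
  dotted half = 3 beats
  dotted quarter = 1.5 beats
  half = 2 beats
  quarter = 1 beat
  half = 2 beats
  dotted quarter = 1.5 beats
  quarter = 1 beat
Sum = 3 + 1.5 + 2 + 1 + 2 + 1.5 + 1
= 12 beats


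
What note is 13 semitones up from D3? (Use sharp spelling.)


Reasoning:
D3: chromatic position 2 in octave 3 → absolute = 3×12 + 2 = 38
Transpose up 13: 38 + 13 = 51
51 = 4×12 + 3 → D# in octave 4
Result = D#4


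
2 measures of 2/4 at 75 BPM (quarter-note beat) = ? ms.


Quarter-note beat duration = 60000 / 75 ms
Beats per measure (2/4) = 2
One measure = 2 × 60000 / 75 = 120000 / 75 ms
2 measures = 2 × 120000 / 75 = 240000 / 75
= 3200.0 ms


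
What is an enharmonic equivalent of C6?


Working:
Enharmonic notes sound the same pitch but are spelled with different letter names
C and B# name the same pitch class
Octave numbers change at C, so C6 = B#5
= B#5


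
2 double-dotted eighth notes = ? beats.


Base eighth note = 1/2 beats
Dot 1 adds half the previous value: +1/4
Dot 2 adds half the previous value: +1/8
One double-dotted eighth = 1/2 + 1/4 + 1/8 = 7/8
2 of them = 2 × 7/8 = 7/4
= 7/4 beats


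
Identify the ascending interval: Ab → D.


Reasoning:
Letter names: A → D spans 4 letter names → a 4th
Semitones: Ab → D = 6 half-steps
A 4th of 6 semitones is an augmented 4th
= augmented 4th


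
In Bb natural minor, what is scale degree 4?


Let's work it out.
Natural minor scale pattern: W-H-W-W-H-W-W (2-1-2-2-1-2-2 semitones)
Starting from Bb:
  Bb + 2 semitones → C
  C + 1 semitone → Db
  Db + 2 semitones → Eb
  Eb + 2 semitones → F
  F + 1 semitone → Gb
  Gb + 2 semitones → Ab
  Ab + 2 semitones → Bb
Scale: Bb C Db Eb F Gb Ab
Degree 4 = Eb


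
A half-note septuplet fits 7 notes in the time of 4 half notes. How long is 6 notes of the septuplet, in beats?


Septuplet: 7 notes occupy the space of 4 half notes
Space = 4 × 2 = 8 beats
Each septuplet note = 8 / 7 = 8/7 beats
6 notes = 6 × 8/7 = 48/7
= 48/7 beats


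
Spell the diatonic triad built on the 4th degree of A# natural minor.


Step by step:
A# natural minor scale: A# B# C# D# E# F# G#
Diatonic triad on degree 4 stacks scale notes 4, 6, 1: D# F# A#
D#→F# = 3 semitones; D#→A# = 7 semitones → minor triad
= D# F# A# (minor)


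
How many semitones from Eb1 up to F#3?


Absolute semitone position = octave×12 + chromatic position
Eb1: 1×12 + 3 = 15
F#3: 3×12 + 6 = 42
Difference = 42 - 15 = 27
= 27 semitones


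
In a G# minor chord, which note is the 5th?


Minor triad = root + minor 3rd (3 semitones) + perfect 5th (7 semitones)
A triad on G# stacks thirds, so the chord tones use letter names G-B-D
Root: G#
Minor 3rd above G#: B
Perfect 5th above G#: D#
The 5th = D#


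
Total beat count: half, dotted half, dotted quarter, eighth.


Reasoning:
Beat values:
  half = 2 beats
  dotted half = 3 beats
  dotted quarter = 1.5 beats
  eighth = 0.5 beats
Sum = 2 + 3 + 1.5 + 0.5
= 7 beats


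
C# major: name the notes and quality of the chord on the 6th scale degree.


Reasoning:
C# major scale: C# D# E# F# G# A# B#
Diatonic triad on degree 6 stacks scale notes 6, 1, 3: A# C# E#
A#→C# = 3 semitones; A#→E# = 7 semitones → minor triad
= A# C# E# (minor)


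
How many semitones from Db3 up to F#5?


Let's work it out.
Absolute semitone position = octave×12 + chromatic position
Db3: 3×12 + 1 = 37
F#5: 5×12 + 6 = 66
Difference = 66 - 37 = 29
= 29 semitones


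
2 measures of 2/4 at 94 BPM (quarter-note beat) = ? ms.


Step by step:
Quarter-note beat duration = 60000 / 94 ms
Beats per measure (2/4) = 2
One measure = 2 × 60000 / 94 = 120000 / 94 ms
2 measures = 2 × 120000 / 94 = 240000 / 94
= 2553.2 ms


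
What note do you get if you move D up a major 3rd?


major 3rd: 3 letter names, 4 semitones
Letter: D + 2 → F
Pitch: D + 4 semitones, spelled as an F → F#
= F#


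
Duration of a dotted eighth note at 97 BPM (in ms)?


Reasoning:
One quarter-note beat = 60000 / BPM = 60000 / 97 ms
Dotted eighth note = 3/4 × quarter note
Duration = 3/4 × 60000 / 97 = 45000 / 97
= 463.9 ms


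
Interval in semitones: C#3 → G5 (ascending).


Working:
Absolute semitone position = octave×12 + chromatic position
C#3: 3×12 + 1 = 37
G5: 5×12 + 7 = 67
Difference = 67 - 37 = 30
= 30 semitones


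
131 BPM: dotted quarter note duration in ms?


Solution.
One quarter-note beat = 60000 / BPM = 60000 / 131 ms
Dotted quarter note = 3/2 × quarter note
Duration = 3/2 × 60000 / 131 = 90000 / 131
= 687.0 ms


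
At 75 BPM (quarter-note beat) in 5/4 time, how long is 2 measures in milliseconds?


Working:
Quarter-note beat duration = 60000 / 75 ms
Beats per measure (5/4) = 5
One measure = 5 × 60000 / 75 = 300000 / 75 ms
2 measures = 2 × 300000 / 75 = 600000 / 75
= 8000.0 ms


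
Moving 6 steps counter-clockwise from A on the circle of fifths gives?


Let's work it out.
Each counter-clockwise step moves down a perfect 5th (= up a perfect 4th)
From A: A → D → G → C → F → Bb → Eb
= Eb


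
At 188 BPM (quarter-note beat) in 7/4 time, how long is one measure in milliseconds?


Solution.
Quarter-note beat duration = 60000 / 188 ms
Beats per measure (7/4) = 7
One measure = 7 × 60000 / 188 = 420000 / 188 ms
= 2234.0 ms


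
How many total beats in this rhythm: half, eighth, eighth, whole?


Step by step:
Beat values:
  half = 2 beats
  eighth = 0.5 beats
  eighth = 0.5 beats
  whole = 4 beats
Sum = 2 + 0.5 + 0.5 + 4
= 7 beats


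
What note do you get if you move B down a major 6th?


major 6th: 6 letter names, 9 semitones
Letter: B - 5 → D
Pitch: B - 9 semitones, spelled as a D → D
= D


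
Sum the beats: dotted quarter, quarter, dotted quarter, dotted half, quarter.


Step by step:
Beat values:
  dotted quarter = 1.5 beats
  quarter = 1 beat
  dotted quarter = 1.5 beats
  dotted half = 3 beats
  quarter = 1 beat
Sum = 1.5 + 1 + 1.5 + 3 + 1
= 8 beats


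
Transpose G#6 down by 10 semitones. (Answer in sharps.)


Working:
G#6: chromatic position 8 in octave 6 → absolute = 6×12 + 8 = 80
Transpose down 10: 80 - 10 = 70
70 = 5×12 + 10 → A# in octave 5
Result = A#5


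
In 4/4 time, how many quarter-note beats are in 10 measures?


Step by step:
Time signature 4/4: the bottom number 4 means the quarter note gets one count
The top number 4 means 4 quarter-note beats per measure
Total = 4 × 10 measures
= 40 quarter-note beats


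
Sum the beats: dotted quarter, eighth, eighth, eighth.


Step by step:
Beat values:
  dotted quarter = 1.5 beats
  eighth = 0.5 beats
  eighth = 0.5 beats
  eighth = 0.5 beats
Sum = 1.5 + 0.5 + 0.5 + 0.5
= 3 beats


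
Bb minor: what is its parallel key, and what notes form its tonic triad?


Step by step:
Parallel keys share the same tonic but differ in mode
Bb minor → parallel is Bb major
Tonic triad of Bb major = Bb D F
= Bb major; triad = Bb D F


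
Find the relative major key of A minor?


The relative major shares the key signature and is a minor 3rd above the minor tonic
A minor 3rd above A is C
→ relative major of A minor is C major
= C major


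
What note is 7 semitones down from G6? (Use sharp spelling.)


Let's work it out.
G6: chromatic position 7 in octave 6 → absolute = 6×12 + 7 = 79
Transpose down 7: 79 - 7 = 72
72 = 6×12 + 0 → C in octave 6
Result = C6


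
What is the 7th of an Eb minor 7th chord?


Minor 7th chord = root + minor 3rd + perfect 5th + minor 7th
Seventh chords stack in thirds, so the letter names are E-G-B-D
Root: Eb
Minor 3rd above Eb: Gb
Perfect 5th above Eb: Bb
Minor 7th above Eb: Db
The 7th = Db


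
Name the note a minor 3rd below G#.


Solution.
A 3rd spans 3 letter names, so from G we land on E
A minor 3rd = 3 semitones below G#
Spell E at that pitch: E#
= E#


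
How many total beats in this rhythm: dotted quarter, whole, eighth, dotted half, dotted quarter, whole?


Beat values:
  dotted quarter = 1.5 beats
  whole = 4 beats
  eighth = 0.5 beats
  dotted half = 3 beats
  dotted quarter = 1.5 beats
  whole = 4 beats
Sum = 1.5 + 4 + 0.5 + 3 + 1.5 + 4
= 14.5 beats


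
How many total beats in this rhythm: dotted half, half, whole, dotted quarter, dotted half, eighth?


Let's work it out.
Beat values:
  dotted half = 3 beats
  half = 2 beats
  whole = 4 beats
  dotted quarter = 1.5 beats
  dotted half = 3 beats
  eighth = 0.5 beats
Sum = 3 + 2 + 4 + 1.5 + 3 + 0.5
= 14 beats


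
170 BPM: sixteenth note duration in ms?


Solution.
One quarter-note beat = 60000 / BPM = 60000 / 170 ms
Sixteenth note = 1/4 × quarter note
Duration = 1/4 × 60000 / 170 = 15000 / 170
= 88.2 ms


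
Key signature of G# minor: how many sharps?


Solution.
Sharp minor keys follow the circle of fifths: A(0), E(1), B(2), F#(3), C#(4), G#(5), D#(6), A#(7)
G# minor has 5 sharps
Order of sharps: F# C# G# D# A# E# B# → first 5: F#, C#, G#, D#, A#
= 5 sharps


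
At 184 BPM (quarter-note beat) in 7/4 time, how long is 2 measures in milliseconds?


Reasoning:
Quarter-note beat duration = 60000 / 184 ms
Beats per measure (7/4) = 7
One measure = 7 × 60000 / 184 = 420000 / 184 ms
2 measures = 2 × 420000 / 184 = 840000 / 184
= 4565.2 ms
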